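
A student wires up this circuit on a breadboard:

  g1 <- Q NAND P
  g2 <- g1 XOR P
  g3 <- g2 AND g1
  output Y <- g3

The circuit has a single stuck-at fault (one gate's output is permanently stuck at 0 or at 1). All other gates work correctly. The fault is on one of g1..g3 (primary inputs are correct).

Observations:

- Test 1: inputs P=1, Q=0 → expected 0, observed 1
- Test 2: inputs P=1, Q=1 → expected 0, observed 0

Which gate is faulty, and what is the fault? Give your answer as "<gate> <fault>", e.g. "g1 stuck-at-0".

g2 stuck-at-1

Fault-free values for test 1 (P=1, Q=0): g1=1, g2=0, g3=0, giving Y=0. Observed 1.
Test 1: faults giving observed 1 are {g2 stuck-at-1, g3 stuck-at-1}.
Test 2 (P=1, Q=1): fault-free g1=0, g2=1, g3=0 → 0; observed 0. Eliminates g3 stuck-at-1.
Only g2 stuck-at-1 is consistent with every test.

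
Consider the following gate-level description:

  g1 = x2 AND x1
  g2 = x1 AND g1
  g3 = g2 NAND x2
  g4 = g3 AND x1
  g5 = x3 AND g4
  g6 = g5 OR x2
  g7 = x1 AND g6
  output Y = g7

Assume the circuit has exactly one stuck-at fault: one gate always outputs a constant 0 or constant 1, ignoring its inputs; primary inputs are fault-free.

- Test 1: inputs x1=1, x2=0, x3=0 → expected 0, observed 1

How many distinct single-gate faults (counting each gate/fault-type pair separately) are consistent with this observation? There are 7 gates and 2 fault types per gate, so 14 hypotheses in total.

3

Fault-free: g1=0, g2=0, g3=1, g4=1, g5=0, g6=0, g7=0 → 0. Observed 1.
  g1 stuck-at-0: output 0 ✗
  g1 stuck-at-1: output 0 ✗
  g2 stuck-at-0: output 0 ✗
  g2 stuck-at-1: output 0 ✗
  g3 stuck-at-0: output 0 ✗
  g3 stuck-at-1: output 0 ✗
  g4 stuck-at-0: output 0 ✗
  g4 stuck-at-1: output 0 ✗
  g5 stuck-at-0: output 0 ✗
  g5 stuck-at-1: output 1 ✓
  g6 stuck-at-0: output 0 ✗
  g6 stuck-at-1: output 1 ✓
  g7 stuck-at-0: output 0 ✗
  g7 stuck-at-1: output 1 ✓
Consistent faults: {g5 stuck-at-1, g6 stuck-at-1, g7 stuck-at-1} — 3 in all.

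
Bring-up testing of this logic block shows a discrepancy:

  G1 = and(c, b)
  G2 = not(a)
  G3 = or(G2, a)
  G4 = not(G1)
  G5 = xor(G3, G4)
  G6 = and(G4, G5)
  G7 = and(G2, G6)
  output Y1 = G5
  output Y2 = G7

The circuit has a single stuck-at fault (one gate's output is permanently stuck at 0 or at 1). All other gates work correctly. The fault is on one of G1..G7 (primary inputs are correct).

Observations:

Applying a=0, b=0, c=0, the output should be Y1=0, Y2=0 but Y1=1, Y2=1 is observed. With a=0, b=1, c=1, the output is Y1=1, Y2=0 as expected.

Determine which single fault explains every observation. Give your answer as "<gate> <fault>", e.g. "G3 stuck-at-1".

G5 stuck-at-1

Fault-free values for test 1 (a=0, b=0, c=0): G1=0, G2=1, G3=1, G4=1, G5=0, G6=0, G7=0, giving Y1=0, Y2=0. Observed Y1=1, Y2=1.
Test 1: faults giving observed Y1=1, Y2=1 are {G3 stuck-at-0, G5 stuck-at-1}.
Test 2 (a=0, b=1, c=1): fault-free G1=1, G2=1, G3=1, G4=0, G5=1, G6=0, G7=0 → Y1=1, Y2=0; observed Y1=1, Y2=0. Eliminates G3 stuck-at-0.
Only G5 stuck-at-1 is consistent with every test.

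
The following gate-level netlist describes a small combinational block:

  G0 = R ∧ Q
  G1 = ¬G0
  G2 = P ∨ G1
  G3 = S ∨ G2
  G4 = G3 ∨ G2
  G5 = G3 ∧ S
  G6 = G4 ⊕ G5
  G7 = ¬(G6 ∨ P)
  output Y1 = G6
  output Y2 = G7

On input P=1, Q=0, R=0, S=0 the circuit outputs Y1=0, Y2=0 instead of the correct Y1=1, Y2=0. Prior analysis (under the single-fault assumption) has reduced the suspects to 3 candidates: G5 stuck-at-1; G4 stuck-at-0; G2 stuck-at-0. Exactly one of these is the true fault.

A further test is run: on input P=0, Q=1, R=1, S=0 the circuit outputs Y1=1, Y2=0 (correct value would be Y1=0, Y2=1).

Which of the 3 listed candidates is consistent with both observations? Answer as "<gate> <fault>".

G5 stuck-at-1

Evaluate each candidate on input P=0, Q=1, R=1, S=0:
  G5 stuck-at-1: G0=1, G1=0, G2=0, G3=0, G4=0, G5=1 [stuck-at-1], G6=1, G7=0 → Y1=1, Y2=0 — matches
  G4 stuck-at-0: G0=1, G1=0, G2=0, G3=0, G4=0 [stuck-at-0], G5=0, G6=0, G7=1 → Y1=0, Y2=1 — eliminated
  G2 stuck-at-0: G0=1, G1=0, G2=0 [stuck-at-0], G3=0, G4=0, G5=0, G6=0, G7=1 → Y1=0, Y2=1 — eliminated
Only G5 stuck-at-1 reproduces the observed Y1=1, Y2=0.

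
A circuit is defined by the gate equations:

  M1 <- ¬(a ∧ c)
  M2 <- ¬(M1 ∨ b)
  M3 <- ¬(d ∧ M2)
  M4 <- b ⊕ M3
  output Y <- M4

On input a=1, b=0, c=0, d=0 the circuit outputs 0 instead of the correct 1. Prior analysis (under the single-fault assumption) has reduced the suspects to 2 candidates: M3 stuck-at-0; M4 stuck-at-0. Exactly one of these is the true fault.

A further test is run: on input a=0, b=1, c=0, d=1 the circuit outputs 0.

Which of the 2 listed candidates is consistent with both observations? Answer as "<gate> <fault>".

M4 stuck-at-0

Evaluate each candidate on input a=0, b=1, c=0, d=1:
  M3 stuck-at-0: M1=1, M2=0, M3=0 [stuck-at-0], M4=1 → 1 — eliminated
  M4 stuck-at-0: M1=1, M2=0, M3=1, M4=0 [stuck-at-0] → 0 — matches
Only M4 stuck-at-0 reproduces the observed 0.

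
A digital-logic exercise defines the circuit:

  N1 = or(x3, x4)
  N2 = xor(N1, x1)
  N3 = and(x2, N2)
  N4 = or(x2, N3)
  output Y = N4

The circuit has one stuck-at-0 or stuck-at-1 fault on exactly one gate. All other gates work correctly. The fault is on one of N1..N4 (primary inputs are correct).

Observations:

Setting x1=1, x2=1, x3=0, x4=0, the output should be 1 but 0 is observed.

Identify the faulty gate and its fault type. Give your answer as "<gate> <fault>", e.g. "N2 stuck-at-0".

Fault-free values for test 1 (x1=1, x2=1, x3=0, x4=0): N1=0, N2=1, N3=1, N4=1, giving Y=1. Observed 0.
Test 1: faults giving observed 0 are {N4 stuck-at-0}.
Only N4 stuck-at-0 is consistent with every test.

N4 stuck-at-0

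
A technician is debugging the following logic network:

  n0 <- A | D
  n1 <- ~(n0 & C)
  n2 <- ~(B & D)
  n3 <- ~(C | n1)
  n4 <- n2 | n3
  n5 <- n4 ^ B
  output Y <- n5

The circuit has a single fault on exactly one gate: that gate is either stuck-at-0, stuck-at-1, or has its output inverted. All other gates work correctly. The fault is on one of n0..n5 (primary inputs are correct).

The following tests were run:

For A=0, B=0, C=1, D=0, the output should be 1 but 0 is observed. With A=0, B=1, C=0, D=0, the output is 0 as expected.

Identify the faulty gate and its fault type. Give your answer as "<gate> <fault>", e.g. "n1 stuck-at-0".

Fault-free values for test 1 (A=0, B=0, C=1, D=0): n0=0, n1=1, n2=1, n3=0, n4=1, n5=1, giving Y=1. Observed 0.
Test 1: faults giving observed 0 are {n2 stuck-at-0, n2 inverted output, n4 stuck-at-0, n4 inverted output, n5 stuck-at-0, n5 inverted output}.
Test 2 (A=0, B=1, C=0, D=0): fault-free n0=0, n1=1, n2=1, n3=0, n4=1, n5=0 → 0; observed 0. Eliminates n2 stuck-at-0, n2 inverted output, n4 stuck-at-0, n4 inverted output, n5 inverted output.
Only n5 stuck-at-0 is consistent with every test.

n5 stuck-at-0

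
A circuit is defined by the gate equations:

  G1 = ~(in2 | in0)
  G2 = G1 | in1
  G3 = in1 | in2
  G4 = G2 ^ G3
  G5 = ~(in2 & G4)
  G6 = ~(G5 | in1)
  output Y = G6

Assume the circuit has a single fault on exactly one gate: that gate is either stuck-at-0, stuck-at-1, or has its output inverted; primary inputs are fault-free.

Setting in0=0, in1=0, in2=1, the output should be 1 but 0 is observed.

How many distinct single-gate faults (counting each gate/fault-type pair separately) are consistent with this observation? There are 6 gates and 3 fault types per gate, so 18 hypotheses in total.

12

Fault-free: G1=0, G2=0, G3=1, G4=1, G5=0, G6=1 → 1. Observed 0.
  G1: stuck-at-1, inverted output ✓; others ✗
  G2: stuck-at-1, inverted output ✓; others ✗
  G3: stuck-at-0, inverted output ✓; others ✗
  G4: stuck-at-0, inverted output ✓; others ✗
  G5: stuck-at-1, inverted output ✓; others ✗
  G6: stuck-at-0, inverted output ✓; others ✗
Consistent faults: {G1 stuck-at-1, G1 inverted output, G2 stuck-at-1, G2 inverted output, G3 stuck-at-0, G3 inverted output, G4 stuck-at-0, G4 inverted output, G5 stuck-at-1, G5 inverted output, G6 stuck-at-0, G6 inverted output} — 12 in all.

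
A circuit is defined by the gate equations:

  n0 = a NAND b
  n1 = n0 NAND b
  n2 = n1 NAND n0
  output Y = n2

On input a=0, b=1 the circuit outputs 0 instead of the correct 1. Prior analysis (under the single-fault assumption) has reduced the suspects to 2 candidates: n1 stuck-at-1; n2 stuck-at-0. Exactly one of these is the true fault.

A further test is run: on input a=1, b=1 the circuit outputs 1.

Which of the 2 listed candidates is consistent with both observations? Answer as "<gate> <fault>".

Evaluate each candidate on input a=1, b=1:
  n1 stuck-at-1: n0=0, n1=1 [stuck-at-1], n2=1 → 1 — matches
  n2 stuck-at-0: n0=0, n1=1, n2=0 [stuck-at-0] → 0 — eliminated
Only n1 stuck-at-1 reproduces the observed 1.

n1 stuck-at-1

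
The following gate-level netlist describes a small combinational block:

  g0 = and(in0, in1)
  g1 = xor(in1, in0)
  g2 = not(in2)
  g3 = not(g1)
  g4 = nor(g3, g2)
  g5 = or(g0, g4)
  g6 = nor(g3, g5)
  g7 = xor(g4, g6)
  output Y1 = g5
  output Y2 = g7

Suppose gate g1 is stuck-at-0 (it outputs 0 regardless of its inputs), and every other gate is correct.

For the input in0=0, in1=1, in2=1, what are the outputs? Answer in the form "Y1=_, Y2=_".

Y1=0, Y2=0

Propagate with g1 forced: g0=0, g1=0 [stuck-at-0], g2=0, g3=1, g4=0, g5=0, g6=0, g7=0.
So the outputs are Y1=0, Y2=0. (Without the fault they would be Y1=1, Y2=1.)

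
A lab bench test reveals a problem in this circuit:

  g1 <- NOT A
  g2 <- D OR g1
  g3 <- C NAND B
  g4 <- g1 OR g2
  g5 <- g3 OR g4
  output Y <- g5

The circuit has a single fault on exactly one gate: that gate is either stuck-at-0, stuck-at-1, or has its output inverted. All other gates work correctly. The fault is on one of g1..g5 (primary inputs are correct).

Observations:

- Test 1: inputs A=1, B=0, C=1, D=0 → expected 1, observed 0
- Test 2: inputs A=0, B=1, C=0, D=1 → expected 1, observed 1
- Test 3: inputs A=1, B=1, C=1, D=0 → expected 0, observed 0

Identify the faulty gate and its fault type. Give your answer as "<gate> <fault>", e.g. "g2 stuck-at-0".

g3 stuck-at-0

Fault-free values for test 1 (A=1, B=0, C=1, D=0): g1=0, g2=0, g3=1, g4=0, g5=1, giving Y=1. Observed 0.
Test 1: faults giving observed 0 are {g3 stuck-at-0, g3 inverted output, g5 stuck-at-0, g5 inverted output}.
Test 2 (A=0, B=1, C=0, D=1): fault-free g1=1, g2=1, g3=1, g4=1, g5=1 → 1; observed 1. Eliminates g5 stuck-at-0, g5 inverted output.
Test 3 (A=1, B=1, C=1, D=0): fault-free g1=0, g2=0, g3=0, g4=0, g5=0 → 0; observed 0. Eliminates g3 inverted output.
Only g3 stuck-at-0 is consistent with every test.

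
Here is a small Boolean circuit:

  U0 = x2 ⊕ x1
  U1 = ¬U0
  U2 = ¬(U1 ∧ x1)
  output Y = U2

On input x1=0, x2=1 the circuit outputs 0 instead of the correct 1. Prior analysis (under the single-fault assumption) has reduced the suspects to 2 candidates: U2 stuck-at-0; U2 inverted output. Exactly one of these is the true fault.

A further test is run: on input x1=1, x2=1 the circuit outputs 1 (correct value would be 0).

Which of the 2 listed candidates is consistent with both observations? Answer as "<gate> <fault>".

Evaluate each candidate on input x1=1, x2=1:
  U2 stuck-at-0: U0=0, U1=1, U2=0 [stuck-at-0] → 0 — eliminated
  U2 inverted output: U0=0, U1=1, U2=1 [inverted output] → 1 — matches
Only U2 inverted output reproduces the observed 1.

U2 inverted output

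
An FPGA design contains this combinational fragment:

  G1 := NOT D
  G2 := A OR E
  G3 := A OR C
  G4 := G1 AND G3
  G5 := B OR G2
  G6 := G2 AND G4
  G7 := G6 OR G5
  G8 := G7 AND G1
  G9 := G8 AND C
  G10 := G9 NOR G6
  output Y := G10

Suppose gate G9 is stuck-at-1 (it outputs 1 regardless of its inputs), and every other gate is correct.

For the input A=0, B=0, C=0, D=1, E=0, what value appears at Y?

Propagate with G9 forced: G1=0, G2=0, G3=0, G4=0, G5=0, G6=0, G7=0, G8=0, G9=1 [stuck-at-1], G10=0.
So Y = 0. (Without the fault it would be 1.)

0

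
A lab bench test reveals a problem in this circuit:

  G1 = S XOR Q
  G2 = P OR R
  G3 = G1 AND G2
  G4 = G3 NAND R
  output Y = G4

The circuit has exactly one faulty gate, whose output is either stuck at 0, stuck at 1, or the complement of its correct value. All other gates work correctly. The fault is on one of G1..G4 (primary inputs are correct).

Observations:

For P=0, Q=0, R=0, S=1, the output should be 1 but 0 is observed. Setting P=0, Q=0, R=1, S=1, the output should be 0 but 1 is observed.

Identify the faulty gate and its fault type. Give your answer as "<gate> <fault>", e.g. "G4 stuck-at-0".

Fault-free values for test 1 (P=0, Q=0, R=0, S=1): G1=1, G2=0, G3=0, G4=1, giving Y=1. Observed 0.
Test 1: faults giving observed 0 are {G4 stuck-at-0, G4 inverted output}.
Test 2 (P=0, Q=0, R=1, S=1): fault-free G1=1, G2=1, G3=1, G4=0 → 0; observed 1. Eliminates G4 stuck-at-0.
Only G4 inverted output is consistent with every test.

G4 inverted output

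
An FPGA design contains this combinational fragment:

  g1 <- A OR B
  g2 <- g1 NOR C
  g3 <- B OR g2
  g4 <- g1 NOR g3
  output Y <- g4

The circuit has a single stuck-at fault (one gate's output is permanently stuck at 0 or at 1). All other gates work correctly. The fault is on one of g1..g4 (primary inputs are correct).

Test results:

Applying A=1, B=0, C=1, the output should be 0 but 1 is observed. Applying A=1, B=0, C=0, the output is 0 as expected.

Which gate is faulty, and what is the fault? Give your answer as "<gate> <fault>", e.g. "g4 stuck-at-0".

Fault-free values for test 1 (A=1, B=0, C=1): g1=1, g2=0, g3=0, g4=0, giving Y=0. Observed 1.
Test 1: faults giving observed 1 are {g1 stuck-at-0, g4 stuck-at-1}.
Test 2 (A=1, B=0, C=0): fault-free g1=1, g2=0, g3=0, g4=0 → 0; observed 0. Eliminates g4 stuck-at-1.
Only g1 stuck-at-0 is consistent with every test.

g1 stuck-at-0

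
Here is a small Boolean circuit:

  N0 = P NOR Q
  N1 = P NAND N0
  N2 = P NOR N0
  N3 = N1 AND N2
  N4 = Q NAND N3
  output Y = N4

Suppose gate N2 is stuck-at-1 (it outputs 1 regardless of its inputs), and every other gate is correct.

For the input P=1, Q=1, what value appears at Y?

0

Propagate with N2 forced: N0=0, N1=1, N2=1 [stuck-at-1], N3=1, N4=0.
So Y = 0. (Without the fault it would be 1.)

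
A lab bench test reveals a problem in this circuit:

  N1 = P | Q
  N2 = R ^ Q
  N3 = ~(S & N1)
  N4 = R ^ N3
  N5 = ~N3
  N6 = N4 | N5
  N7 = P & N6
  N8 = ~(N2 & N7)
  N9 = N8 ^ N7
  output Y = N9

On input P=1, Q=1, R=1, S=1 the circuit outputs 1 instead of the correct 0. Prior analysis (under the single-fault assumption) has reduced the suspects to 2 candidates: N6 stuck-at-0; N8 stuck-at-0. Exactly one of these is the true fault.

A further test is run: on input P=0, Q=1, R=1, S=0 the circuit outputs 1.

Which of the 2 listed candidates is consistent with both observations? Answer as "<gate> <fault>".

N6 stuck-at-0

Evaluate each candidate on input P=0, Q=1, R=1, S=0:
  N6 stuck-at-0: N1=1, N2=0, N3=1, N4=0, N5=0, N6=0 [stuck-at-0], N7=0, N8=1, N9=1 → 1 — matches
  N8 stuck-at-0: N1=1, N2=0, N3=1, N4=0, N5=0, N6=0, N7=0, N8=0 [stuck-at-0], N9=0 → 0 — eliminated
Only N6 stuck-at-0 reproduces the observed 1.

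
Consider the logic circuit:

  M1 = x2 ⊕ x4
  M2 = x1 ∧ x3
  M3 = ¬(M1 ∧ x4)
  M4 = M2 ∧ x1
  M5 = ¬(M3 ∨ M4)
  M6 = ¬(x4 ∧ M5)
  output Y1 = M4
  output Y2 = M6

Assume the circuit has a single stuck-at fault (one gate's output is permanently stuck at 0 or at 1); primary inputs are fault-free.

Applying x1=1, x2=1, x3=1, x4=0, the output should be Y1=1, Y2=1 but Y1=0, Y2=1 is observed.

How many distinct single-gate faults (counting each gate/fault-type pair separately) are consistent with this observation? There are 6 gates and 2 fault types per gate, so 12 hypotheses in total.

Fault-free: M1=1, M2=1, M3=1, M4=1, M5=0, M6=1 → Y1=1, Y2=1. Observed Y1=0, Y2=1.
  M1 stuck-at-0: output Y1=1, Y2=1 ✗
  M1 stuck-at-1: output Y1=1, Y2=1 ✗
  M2 stuck-at-0: output Y1=0, Y2=1 ✓
  M2 stuck-at-1: output Y1=1, Y2=1 ✗
  M3 stuck-at-0: output Y1=1, Y2=1 ✗
  M3 stuck-at-1: output Y1=1, Y2=1 ✗
  M4 stuck-at-0: output Y1=0, Y2=1 ✓
  M4 stuck-at-1: output Y1=1, Y2=1 ✗
  M5 stuck-at-0: output Y1=1, Y2=1 ✗
  M5 stuck-at-1: output Y1=1, Y2=1 ✗
  M6 stuck-at-0: output Y1=1, Y2=0 ✗
  M6 stuck-at-1: output Y1=1, Y2=1 ✗
Consistent faults: {M2 stuck-at-0, M4 stuck-at-0} — 2 in all.

2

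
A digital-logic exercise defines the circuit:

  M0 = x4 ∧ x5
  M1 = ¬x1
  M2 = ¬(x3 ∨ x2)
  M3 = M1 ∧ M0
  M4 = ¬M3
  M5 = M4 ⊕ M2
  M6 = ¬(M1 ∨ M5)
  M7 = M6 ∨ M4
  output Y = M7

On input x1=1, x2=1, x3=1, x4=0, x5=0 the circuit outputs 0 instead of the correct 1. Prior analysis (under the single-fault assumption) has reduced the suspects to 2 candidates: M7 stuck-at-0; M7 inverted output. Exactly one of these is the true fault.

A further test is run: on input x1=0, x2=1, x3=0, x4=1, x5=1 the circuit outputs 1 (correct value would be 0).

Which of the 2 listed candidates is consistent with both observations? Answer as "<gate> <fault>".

M7 inverted output

Evaluate each candidate on input x1=0, x2=1, x3=0, x4=1, x5=1:
  M7 stuck-at-0: M0=1, M1=1, M2=0, M3=1, M4=0, M5=0, M6=0, M7=0 [stuck-at-0] → 0 — eliminated
  M7 inverted output: M0=1, M1=1, M2=0, M3=1, M4=0, M5=0, M6=0, M7=1 [inverted output] → 1 — matches
Only M7 inverted output reproduces the observed 1.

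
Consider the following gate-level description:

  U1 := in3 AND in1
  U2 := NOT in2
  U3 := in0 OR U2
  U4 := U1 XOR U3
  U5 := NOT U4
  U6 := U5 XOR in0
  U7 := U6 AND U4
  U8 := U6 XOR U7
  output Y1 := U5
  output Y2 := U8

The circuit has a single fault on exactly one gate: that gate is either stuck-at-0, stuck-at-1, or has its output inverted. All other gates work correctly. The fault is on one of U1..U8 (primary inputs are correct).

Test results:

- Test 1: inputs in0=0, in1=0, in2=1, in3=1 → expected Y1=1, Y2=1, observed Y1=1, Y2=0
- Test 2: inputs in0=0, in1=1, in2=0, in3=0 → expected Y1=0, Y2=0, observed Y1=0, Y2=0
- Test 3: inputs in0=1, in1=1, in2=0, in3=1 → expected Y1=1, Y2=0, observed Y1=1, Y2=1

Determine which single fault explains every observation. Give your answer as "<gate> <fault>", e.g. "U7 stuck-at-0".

Fault-free values for test 1 (in0=0, in1=0, in2=1, in3=1): U1=0, U2=0, U3=0, U4=0, U5=1, U6=1, U7=0, U8=1, giving Y1=1, Y2=1. Observed Y1=1, Y2=0.
Test 1: faults giving observed Y1=1, Y2=0 are {U6 stuck-at-0, U6 inverted output, U7 stuck-at-1, U7 inverted output, U8 stuck-at-0, U8 inverted output}.
Test 2 (in0=0, in1=1, in2=0, in3=0): fault-free U1=0, U2=1, U3=1, U4=1, U5=0, U6=0, U7=0, U8=0 → Y1=0, Y2=0; observed Y1=0, Y2=0. Eliminates U7 stuck-at-1, U7 inverted output, U8 inverted output.
Test 3 (in0=1, in1=1, in2=0, in3=1): fault-free U1=1, U2=1, U3=1, U4=0, U5=1, U6=0, U7=0, U8=0 → Y1=1, Y2=0; observed Y1=1, Y2=1. Eliminates U6 stuck-at-0, U8 stuck-at-0.
Only U6 inverted output is consistent with every test.

U6 inverted output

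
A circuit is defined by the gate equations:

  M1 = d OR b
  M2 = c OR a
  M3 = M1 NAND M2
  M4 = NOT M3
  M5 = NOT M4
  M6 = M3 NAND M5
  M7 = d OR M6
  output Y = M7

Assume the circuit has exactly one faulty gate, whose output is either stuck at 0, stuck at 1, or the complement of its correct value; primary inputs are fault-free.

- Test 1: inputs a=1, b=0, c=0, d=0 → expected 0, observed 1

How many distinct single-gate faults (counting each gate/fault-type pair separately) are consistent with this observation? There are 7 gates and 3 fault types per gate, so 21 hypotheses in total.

12

Fault-free: M1=0, M2=1, M3=1, M4=0, M5=1, M6=0, M7=0 → 0. Observed 1.
  M1: stuck-at-1, inverted output ✓; others ✗
  M2: none of the 3 fault types match ✗
  M3: stuck-at-0, inverted output ✓; others ✗
  M4: stuck-at-1, inverted output ✓; others ✗
  M5: stuck-at-0, inverted output ✓; others ✗
  M6: stuck-at-1, inverted output ✓; others ✗
  M7: stuck-at-1, inverted output ✓; others ✗
Consistent faults: {M1 stuck-at-1, M1 inverted output, M3 stuck-at-0, M3 inverted output, M4 stuck-at-1, M4 inverted output, M5 stuck-at-0, M5 inverted output, M6 stuck-at-1, M6 inverted output, M7 stuck-at-1, M7 inverted output} — 12 in all.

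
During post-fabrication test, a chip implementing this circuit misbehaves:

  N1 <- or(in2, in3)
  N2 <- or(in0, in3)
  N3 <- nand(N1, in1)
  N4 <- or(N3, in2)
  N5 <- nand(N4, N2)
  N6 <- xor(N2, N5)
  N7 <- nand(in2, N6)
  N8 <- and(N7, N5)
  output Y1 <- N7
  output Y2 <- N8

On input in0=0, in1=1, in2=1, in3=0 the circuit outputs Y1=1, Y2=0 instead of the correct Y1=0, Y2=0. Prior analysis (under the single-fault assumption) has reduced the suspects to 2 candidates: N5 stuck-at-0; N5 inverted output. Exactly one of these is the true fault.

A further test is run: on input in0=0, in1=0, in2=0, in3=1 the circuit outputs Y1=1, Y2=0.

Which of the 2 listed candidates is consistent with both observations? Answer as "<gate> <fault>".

Evaluate each candidate on input in0=0, in1=0, in2=0, in3=1:
  N5 stuck-at-0: N1=1, N2=1, N3=1, N4=1, N5=0 [stuck-at-0], N6=1, N7=1, N8=0 → Y1=1, Y2=0 — matches
  N5 inverted output: N1=1, N2=1, N3=1, N4=1, N5=1 [inverted output], N6=0, N7=1, N8=1 → Y1=1, Y2=1 — eliminated
Only N5 stuck-at-0 reproduces the observed Y1=1, Y2=0.

N5 stuck-at-0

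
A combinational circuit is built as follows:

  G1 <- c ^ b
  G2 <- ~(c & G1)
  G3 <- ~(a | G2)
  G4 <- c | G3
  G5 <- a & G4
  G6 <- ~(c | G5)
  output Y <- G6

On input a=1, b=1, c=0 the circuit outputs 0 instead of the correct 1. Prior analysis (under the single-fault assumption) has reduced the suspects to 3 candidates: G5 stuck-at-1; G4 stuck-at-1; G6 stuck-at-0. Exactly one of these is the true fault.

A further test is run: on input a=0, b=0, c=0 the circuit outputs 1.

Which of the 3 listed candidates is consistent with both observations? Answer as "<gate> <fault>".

Evaluate each candidate on input a=0, b=0, c=0:
  G5 stuck-at-1: G1=0, G2=1, G3=0, G4=0, G5=1 [stuck-at-1], G6=0 → 0 — eliminated
  G4 stuck-at-1: G1=0, G2=1, G3=0, G4=1 [stuck-at-1], G5=0, G6=1 → 1 — matches
  G6 stuck-at-0: G1=0, G2=1, G3=0, G4=0, G5=0, G6=0 [stuck-at-0] → 0 — eliminated
Only G4 stuck-at-1 reproduces the observed 1.

G4 stuck-at-1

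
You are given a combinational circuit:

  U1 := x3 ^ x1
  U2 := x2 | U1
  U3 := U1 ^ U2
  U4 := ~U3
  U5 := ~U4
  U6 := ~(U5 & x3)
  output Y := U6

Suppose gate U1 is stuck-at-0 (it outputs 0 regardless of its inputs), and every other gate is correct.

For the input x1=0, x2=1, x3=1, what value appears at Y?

Propagate with U1 forced: U1=0 [stuck-at-0], U2=1, U3=1, U4=0, U5=1, U6=0.
So Y = 0. (Without the fault it would be 1.)

0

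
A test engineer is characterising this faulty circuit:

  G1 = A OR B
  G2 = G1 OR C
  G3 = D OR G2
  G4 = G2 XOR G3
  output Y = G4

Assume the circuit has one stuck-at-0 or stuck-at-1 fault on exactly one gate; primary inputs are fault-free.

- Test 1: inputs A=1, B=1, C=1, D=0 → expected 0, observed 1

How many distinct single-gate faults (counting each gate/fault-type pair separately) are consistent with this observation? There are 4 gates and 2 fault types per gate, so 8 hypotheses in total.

2

Fault-free: G1=1, G2=1, G3=1, G4=0 → 0. Observed 1.
  G1 stuck-at-0: output 0 ✗
  G1 stuck-at-1: output 0 ✗
  G2 stuck-at-0: output 0 ✗
  G2 stuck-at-1: output 0 ✗
  G3 stuck-at-0: output 1 ✓
  G3 stuck-at-1: output 0 ✗
  G4 stuck-at-0: output 0 ✗
  G4 stuck-at-1: output 1 ✓
Consistent faults: {G3 stuck-at-0, G4 stuck-at-1} — 2 in all.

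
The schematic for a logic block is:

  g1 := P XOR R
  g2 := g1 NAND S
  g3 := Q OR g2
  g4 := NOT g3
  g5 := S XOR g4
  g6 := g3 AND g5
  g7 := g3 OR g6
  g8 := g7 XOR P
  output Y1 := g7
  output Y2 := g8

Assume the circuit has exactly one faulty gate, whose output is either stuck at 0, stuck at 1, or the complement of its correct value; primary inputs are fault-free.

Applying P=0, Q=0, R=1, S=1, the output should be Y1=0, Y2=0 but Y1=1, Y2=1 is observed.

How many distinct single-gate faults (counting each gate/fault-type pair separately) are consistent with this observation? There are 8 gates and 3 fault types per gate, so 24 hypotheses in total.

Fault-free: g1=1, g2=0, g3=0, g4=1, g5=0, g6=0, g7=0, g8=0 → Y1=0, Y2=0. Observed Y1=1, Y2=1.
  g1: stuck-at-0, inverted output ✓; others ✗
  g2: stuck-at-1, inverted output ✓; others ✗
  g3: stuck-at-1, inverted output ✓; others ✗
  g4: none of the 3 fault types match ✗
  g5: none of the 3 fault types match ✗
  g6: stuck-at-1, inverted output ✓; others ✗
  g7: stuck-at-1, inverted output ✓; others ✗
  g8: none of the 3 fault types match ✗
Consistent faults: {g1 stuck-at-0, g1 inverted output, g2 stuck-at-1, g2 inverted output, g3 stuck-at-1, g3 inverted output, g6 stuck-at-1, g6 inverted output, g7 stuck-at-1, g7 inverted output} — 10 in all.

10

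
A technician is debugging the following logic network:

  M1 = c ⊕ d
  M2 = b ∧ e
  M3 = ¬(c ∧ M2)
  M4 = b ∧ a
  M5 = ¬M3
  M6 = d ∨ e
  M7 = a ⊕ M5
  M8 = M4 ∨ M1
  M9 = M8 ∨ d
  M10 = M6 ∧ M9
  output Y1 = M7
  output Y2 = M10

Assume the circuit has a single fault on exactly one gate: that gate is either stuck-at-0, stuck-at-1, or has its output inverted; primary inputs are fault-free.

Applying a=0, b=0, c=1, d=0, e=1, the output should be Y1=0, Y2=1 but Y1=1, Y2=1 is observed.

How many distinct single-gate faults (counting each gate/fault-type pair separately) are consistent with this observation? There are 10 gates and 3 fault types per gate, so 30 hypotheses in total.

8

Fault-free: M1=1, M2=0, M3=1, M4=0, M5=0, M6=1, M7=0, M8=1, M9=1, M10=1 → Y1=0, Y2=1. Observed Y1=1, Y2=1.
  M1: none of the 3 fault types match ✗
  M2: stuck-at-1, inverted output ✓; others ✗
  M3: stuck-at-0, inverted output ✓; others ✗
  M4: none of the 3 fault types match ✗
  M5: stuck-at-1, inverted output ✓; others ✗
  M6: none of the 3 fault types match ✗
  M7: stuck-at-1, inverted output ✓; others ✗
  M8: none of the 3 fault types match ✗
  M9: none of the 3 fault types match ✗
  M10: none of the 3 fault types match ✗
Consistent faults: {M2 stuck-at-1, M2 inverted output, M3 stuck-at-0, M3 inverted output, M5 stuck-at-1, M5 inverted output, M7 stuck-at-1, M7 inverted output} — 8 in all.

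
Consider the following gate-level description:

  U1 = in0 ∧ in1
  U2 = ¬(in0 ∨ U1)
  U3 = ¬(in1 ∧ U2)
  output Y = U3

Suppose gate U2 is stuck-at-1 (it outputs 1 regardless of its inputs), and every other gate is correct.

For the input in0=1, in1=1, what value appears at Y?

0

Propagate with U2 forced: U1=1, U2=1 [stuck-at-1], U3=0.
So Y = 0. (Without the fault it would be 1.)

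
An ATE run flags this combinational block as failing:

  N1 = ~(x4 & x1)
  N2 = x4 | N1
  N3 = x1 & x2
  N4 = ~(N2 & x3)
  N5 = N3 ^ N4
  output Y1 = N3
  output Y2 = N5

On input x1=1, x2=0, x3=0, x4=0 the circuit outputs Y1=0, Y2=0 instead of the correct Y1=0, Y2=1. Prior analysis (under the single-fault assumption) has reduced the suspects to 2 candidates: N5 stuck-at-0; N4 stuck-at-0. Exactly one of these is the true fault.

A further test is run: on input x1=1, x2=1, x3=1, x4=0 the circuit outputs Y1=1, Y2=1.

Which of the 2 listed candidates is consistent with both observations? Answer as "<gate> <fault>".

Evaluate each candidate on input x1=1, x2=1, x3=1, x4=0:
  N5 stuck-at-0: N1=1, N2=1, N3=1, N4=0, N5=0 [stuck-at-0] → Y1=1, Y2=0 — eliminated
  N4 stuck-at-0: N1=1, N2=1, N3=1, N4=0 [stuck-at-0], N5=1 → Y1=1, Y2=1 — matches
Only N4 stuck-at-0 reproduces the observed Y1=1, Y2=1.

N4 stuck-at-0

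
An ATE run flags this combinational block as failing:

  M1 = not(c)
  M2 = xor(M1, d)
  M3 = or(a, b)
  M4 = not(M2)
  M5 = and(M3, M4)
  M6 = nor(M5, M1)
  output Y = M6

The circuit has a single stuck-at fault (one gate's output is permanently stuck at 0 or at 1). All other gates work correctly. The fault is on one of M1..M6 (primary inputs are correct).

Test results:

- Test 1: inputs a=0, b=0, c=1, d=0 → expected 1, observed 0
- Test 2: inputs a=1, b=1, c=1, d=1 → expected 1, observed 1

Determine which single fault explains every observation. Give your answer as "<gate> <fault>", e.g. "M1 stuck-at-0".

M3 stuck-at-1

Fault-free values for test 1 (a=0, b=0, c=1, d=0): M1=0, M2=0, M3=0, M4=1, M5=0, M6=1, giving Y=1. Observed 0.
Test 1: faults giving observed 0 are {M1 stuck-at-1, M3 stuck-at-1, M5 stuck-at-1, M6 stuck-at-0}.
Test 2 (a=1, b=1, c=1, d=1): fault-free M1=0, M2=1, M3=1, M4=0, M5=0, M6=1 → 1; observed 1. Eliminates M1 stuck-at-1, M5 stuck-at-1, M6 stuck-at-0.
Only M3 stuck-at-1 is consistent with every test.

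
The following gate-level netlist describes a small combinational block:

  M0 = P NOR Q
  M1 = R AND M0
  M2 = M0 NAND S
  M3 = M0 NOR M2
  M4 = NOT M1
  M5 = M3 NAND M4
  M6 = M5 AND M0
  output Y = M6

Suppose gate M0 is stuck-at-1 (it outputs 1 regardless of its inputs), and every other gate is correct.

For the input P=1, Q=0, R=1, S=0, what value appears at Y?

1

Propagate with M0 forced: M0=1 [stuck-at-1], M1=1, M2=1, M3=0, M4=0, M5=1, M6=1.
So Y = 1. (Without the fault it would be 0.)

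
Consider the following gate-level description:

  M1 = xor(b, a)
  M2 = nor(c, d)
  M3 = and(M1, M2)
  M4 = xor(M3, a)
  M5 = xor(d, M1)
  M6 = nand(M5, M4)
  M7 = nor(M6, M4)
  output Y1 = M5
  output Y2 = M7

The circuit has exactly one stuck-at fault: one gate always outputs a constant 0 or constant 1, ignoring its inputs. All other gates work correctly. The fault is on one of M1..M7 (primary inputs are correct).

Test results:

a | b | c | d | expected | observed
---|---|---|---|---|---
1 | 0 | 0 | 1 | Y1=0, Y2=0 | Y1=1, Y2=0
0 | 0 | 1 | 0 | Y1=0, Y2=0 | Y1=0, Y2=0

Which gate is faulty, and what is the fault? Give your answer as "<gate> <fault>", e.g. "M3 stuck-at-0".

M1 stuck-at-0

Fault-free values for test 1 (a=1, b=0, c=0, d=1): M1=1, M2=0, M3=0, M4=1, M5=0, M6=1, M7=0, giving Y1=0, Y2=0. Observed Y1=1, Y2=0.
Test 1: faults giving observed Y1=1, Y2=0 are {M1 stuck-at-0, M5 stuck-at-1}.
Test 2 (a=0, b=0, c=1, d=0): fault-free M1=0, M2=0, M3=0, M4=0, M5=0, M6=1, M7=0 → Y1=0, Y2=0; observed Y1=0, Y2=0. Eliminates M5 stuck-at-1.
Only M1 stuck-at-0 is consistent with every test.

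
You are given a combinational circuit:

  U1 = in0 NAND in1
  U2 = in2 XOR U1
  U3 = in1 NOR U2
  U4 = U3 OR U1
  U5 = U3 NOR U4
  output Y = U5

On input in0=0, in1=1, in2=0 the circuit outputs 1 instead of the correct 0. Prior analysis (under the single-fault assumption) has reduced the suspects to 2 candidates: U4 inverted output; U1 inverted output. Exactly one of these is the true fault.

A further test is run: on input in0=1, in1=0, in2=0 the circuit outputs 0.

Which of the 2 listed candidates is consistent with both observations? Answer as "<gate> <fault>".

Evaluate each candidate on input in0=1, in1=0, in2=0:
  U4 inverted output: U1=1, U2=1, U3=0, U4=0 [inverted output], U5=1 → 1 — eliminated
  U1 inverted output: U1=0 [inverted output], U2=0, U3=1, U4=1, U5=0 → 0 — matches
Only U1 inverted output reproduces the observed 0.

U1 inverted output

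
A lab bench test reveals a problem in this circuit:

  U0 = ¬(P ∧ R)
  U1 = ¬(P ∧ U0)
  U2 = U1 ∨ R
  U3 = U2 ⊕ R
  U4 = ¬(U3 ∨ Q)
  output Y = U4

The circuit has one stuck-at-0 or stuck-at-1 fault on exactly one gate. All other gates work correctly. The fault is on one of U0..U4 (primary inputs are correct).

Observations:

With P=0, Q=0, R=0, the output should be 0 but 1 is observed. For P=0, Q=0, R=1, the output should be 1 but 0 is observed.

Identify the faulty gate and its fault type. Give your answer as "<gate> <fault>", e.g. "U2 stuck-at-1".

Fault-free values for test 1 (P=0, Q=0, R=0): U0=1, U1=1, U2=1, U3=1, U4=0, giving Y=0. Observed 1.
Test 1: faults giving observed 1 are {U1 stuck-at-0, U2 stuck-at-0, U3 stuck-at-0, U4 stuck-at-1}.
Test 2 (P=0, Q=0, R=1): fault-free U0=1, U1=1, U2=1, U3=0, U4=1 → 1; observed 0. Eliminates U1 stuck-at-0, U3 stuck-at-0, U4 stuck-at-1.
Only U2 stuck-at-0 is consistent with every test.

U2 stuck-at-0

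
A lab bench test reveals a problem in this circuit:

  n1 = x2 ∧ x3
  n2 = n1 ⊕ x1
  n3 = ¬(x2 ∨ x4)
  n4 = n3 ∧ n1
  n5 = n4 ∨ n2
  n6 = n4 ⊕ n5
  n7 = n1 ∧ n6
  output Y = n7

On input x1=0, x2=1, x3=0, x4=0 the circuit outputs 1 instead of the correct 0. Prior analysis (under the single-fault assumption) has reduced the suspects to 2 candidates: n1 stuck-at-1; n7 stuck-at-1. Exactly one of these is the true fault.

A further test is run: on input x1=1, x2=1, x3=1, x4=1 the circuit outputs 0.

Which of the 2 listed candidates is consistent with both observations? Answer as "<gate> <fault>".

n1 stuck-at-1

Evaluate each candidate on input x1=1, x2=1, x3=1, x4=1:
  n1 stuck-at-1: n1=1 [stuck-at-1], n2=0, n3=0, n4=0, n5=0, n6=0, n7=0 → 0 — matches
  n7 stuck-at-1: n1=1, n2=0, n3=0, n4=0, n5=0, n6=0, n7=1 [stuck-at-1] → 1 — eliminated
Only n1 stuck-at-1 reproduces the observed 0.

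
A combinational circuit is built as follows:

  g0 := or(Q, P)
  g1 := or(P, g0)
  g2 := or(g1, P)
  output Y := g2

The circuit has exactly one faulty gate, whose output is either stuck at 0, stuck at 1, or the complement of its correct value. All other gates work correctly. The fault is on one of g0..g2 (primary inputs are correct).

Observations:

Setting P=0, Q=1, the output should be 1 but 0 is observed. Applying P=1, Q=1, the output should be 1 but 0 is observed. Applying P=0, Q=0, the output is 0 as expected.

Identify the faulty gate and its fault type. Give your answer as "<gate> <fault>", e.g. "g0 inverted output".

g2 stuck-at-0

Fault-free values for test 1 (P=0, Q=1): g0=1, g1=1, g2=1, giving Y=1. Observed 0.
Test 1: faults giving observed 0 are {g0 stuck-at-0, g0 inverted output, g1 stuck-at-0, g1 inverted output, g2 stuck-at-0, g2 inverted output}.
Test 2 (P=1, Q=1): fault-free g0=1, g1=1, g2=1 → 1; observed 0. Eliminates g0 stuck-at-0, g0 inverted output, g1 stuck-at-0, g1 inverted output.
Test 3 (P=0, Q=0): fault-free g0=0, g1=0, g2=0 → 0; observed 0. Eliminates g2 inverted output.
Only g2 stuck-at-0 is consistent with every test.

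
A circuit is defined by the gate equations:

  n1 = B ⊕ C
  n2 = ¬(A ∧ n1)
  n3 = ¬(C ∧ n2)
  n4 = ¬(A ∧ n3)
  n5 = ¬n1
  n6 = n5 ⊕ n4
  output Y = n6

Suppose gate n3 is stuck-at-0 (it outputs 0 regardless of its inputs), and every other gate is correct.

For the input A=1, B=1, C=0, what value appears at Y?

1

Propagate with n3 forced: n1=1, n2=0, n3=0 [stuck-at-0], n4=1, n5=0, n6=1.
So Y = 1. (Without the fault it would be 0.)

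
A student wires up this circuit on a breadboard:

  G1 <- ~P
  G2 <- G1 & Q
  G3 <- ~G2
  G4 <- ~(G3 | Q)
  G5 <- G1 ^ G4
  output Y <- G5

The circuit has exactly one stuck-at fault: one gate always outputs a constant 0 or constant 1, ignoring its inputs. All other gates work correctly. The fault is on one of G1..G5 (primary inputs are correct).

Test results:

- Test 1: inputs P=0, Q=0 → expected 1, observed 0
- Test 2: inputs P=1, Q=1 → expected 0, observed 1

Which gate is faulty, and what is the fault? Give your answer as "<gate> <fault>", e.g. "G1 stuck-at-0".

G4 stuck-at-1

Fault-free values for test 1 (P=0, Q=0): G1=1, G2=0, G3=1, G4=0, G5=1, giving Y=1. Observed 0.
Test 1: faults giving observed 0 are {G1 stuck-at-0, G2 stuck-at-1, G3 stuck-at-0, G4 stuck-at-1, G5 stuck-at-0}.
Test 2 (P=1, Q=1): fault-free G1=0, G2=0, G3=1, G4=0, G5=0 → 0; observed 1. Eliminates G1 stuck-at-0, G2 stuck-at-1, G3 stuck-at-0, G5 stuck-at-0.
Only G4 stuck-at-1 is consistent with every test.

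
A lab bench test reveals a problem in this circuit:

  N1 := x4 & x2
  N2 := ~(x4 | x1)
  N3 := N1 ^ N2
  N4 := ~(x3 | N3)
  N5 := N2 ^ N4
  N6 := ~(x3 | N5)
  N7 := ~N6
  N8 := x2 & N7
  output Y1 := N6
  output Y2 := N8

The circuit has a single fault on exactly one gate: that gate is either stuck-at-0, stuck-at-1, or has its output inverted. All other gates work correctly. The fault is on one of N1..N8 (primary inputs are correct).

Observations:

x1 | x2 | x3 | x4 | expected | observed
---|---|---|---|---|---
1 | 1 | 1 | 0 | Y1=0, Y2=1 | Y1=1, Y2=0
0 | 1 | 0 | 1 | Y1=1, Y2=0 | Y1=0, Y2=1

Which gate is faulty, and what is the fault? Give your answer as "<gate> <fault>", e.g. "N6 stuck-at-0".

N6 inverted output

Fault-free values for test 1 (x1=1, x2=1, x3=1, x4=0): N1=0, N2=0, N3=0, N4=0, N5=0, N6=0, N7=1, N8=1, giving Y1=0, Y2=1. Observed Y1=1, Y2=0.
Test 1: faults giving observed Y1=1, Y2=0 are {N6 stuck-at-1, N6 inverted output}.
Test 2 (x1=0, x2=1, x3=0, x4=1): fault-free N1=1, N2=0, N3=1, N4=0, N5=0, N6=1, N7=0, N8=0 → Y1=1, Y2=0; observed Y1=0, Y2=1. Eliminates N6 stuck-at-1.
Only N6 inverted output is consistent with every test.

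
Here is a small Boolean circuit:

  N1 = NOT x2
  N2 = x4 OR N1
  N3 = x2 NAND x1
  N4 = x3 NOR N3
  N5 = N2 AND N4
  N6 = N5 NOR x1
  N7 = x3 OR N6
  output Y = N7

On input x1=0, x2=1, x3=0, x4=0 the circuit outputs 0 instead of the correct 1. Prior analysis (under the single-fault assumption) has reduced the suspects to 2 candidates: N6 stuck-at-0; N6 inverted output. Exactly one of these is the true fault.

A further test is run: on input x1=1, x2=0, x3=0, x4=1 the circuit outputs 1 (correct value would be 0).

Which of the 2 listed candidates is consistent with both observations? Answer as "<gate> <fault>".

N6 inverted output

Evaluate each candidate on input x1=1, x2=0, x3=0, x4=1:
  N6 stuck-at-0: N1=1, N2=1, N3=1, N4=0, N5=0, N6=0 [stuck-at-0], N7=0 → 0 — eliminated
  N6 inverted output: N1=1, N2=1, N3=1, N4=0, N5=0, N6=1 [inverted output], N7=1 → 1 — matches
Only N6 inverted output reproduces the observed 1.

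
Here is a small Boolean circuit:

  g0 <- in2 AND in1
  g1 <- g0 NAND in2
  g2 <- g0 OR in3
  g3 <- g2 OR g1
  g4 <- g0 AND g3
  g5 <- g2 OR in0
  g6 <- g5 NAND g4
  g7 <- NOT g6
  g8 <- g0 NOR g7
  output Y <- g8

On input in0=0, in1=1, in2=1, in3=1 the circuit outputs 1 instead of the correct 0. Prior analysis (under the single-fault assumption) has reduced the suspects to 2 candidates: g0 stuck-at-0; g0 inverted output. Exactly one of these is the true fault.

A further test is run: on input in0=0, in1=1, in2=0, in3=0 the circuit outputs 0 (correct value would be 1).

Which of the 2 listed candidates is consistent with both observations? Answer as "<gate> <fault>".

Evaluate each candidate on input in0=0, in1=1, in2=0, in3=0:
  g0 stuck-at-0: g0=0 [stuck-at-0], g1=1, g2=0, g3=1, g4=0, g5=0, g6=1, g7=0, g8=1 → 1 — eliminated
  g0 inverted output: g0=1 [inverted output], g1=1, g2=1, g3=1, g4=1, g5=1, g6=0, g7=1, g8=0 → 0 — matches
Only g0 inverted output reproduces the observed 0.

g0 inverted output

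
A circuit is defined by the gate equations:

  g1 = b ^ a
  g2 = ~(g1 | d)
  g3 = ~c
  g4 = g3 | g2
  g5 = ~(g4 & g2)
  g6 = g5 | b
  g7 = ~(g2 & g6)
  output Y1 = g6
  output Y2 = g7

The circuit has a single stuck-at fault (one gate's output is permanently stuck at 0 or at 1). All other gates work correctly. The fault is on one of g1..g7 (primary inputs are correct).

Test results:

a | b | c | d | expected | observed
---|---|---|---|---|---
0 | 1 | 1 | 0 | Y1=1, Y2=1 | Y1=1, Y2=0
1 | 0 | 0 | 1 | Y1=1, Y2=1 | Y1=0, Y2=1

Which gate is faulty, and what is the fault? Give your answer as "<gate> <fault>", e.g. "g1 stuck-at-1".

Fault-free values for test 1 (a=0, b=1, c=1, d=0): g1=1, g2=0, g3=0, g4=0, g5=1, g6=1, g7=1, giving Y1=1, Y2=1. Observed Y1=1, Y2=0.
Test 1: faults giving observed Y1=1, Y2=0 are {g1 stuck-at-0, g2 stuck-at-1, g7 stuck-at-0}.
Test 2 (a=1, b=0, c=0, d=1): fault-free g1=1, g2=0, g3=1, g4=1, g5=1, g6=1, g7=1 → Y1=1, Y2=1; observed Y1=0, Y2=1. Eliminates g1 stuck-at-0, g7 stuck-at-0.
Only g2 stuck-at-1 is consistent with every test.

g2 stuck-at-1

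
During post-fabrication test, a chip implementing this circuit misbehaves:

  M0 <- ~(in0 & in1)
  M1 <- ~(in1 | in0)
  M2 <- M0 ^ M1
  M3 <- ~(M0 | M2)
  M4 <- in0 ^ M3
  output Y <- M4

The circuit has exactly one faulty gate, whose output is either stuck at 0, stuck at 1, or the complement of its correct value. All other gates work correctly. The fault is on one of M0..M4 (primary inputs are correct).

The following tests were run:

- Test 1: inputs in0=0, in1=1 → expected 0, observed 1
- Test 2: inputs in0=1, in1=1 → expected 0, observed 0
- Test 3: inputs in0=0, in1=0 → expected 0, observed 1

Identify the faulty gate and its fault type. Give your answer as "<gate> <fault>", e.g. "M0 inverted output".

Fault-free values for test 1 (in0=0, in1=1): M0=1, M1=0, M2=1, M3=0, M4=0, giving Y=0. Observed 1.
Test 1: faults giving observed 1 are {M0 stuck-at-0, M0 inverted output, M3 stuck-at-1, M3 inverted output, M4 stuck-at-1, M4 inverted output}.
Test 2 (in0=1, in1=1): fault-free M0=0, M1=0, M2=0, M3=1, M4=0 → 0; observed 0. Eliminates M0 inverted output, M3 inverted output, M4 stuck-at-1, M4 inverted output.
Test 3 (in0=0, in1=0): fault-free M0=1, M1=1, M2=0, M3=0, M4=0 → 0; observed 1. Eliminates M0 stuck-at-0.
Only M3 stuck-at-1 is consistent with every test.

M3 stuck-at-1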